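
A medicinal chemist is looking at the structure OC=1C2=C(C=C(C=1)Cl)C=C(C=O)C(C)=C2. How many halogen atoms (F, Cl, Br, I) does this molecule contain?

1

Halogen atoms appear at heavy-atom position 8 (1×Cl).
Other groups present: 1 aldehyde, 1 hydroxyl.
Halogen count: 1.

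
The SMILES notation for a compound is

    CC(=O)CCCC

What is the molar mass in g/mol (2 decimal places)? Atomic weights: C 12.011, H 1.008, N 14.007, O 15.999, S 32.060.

100.16 g/mol

First, the molecular formula is C6H12O (counting implicit H from valence).
  C: 6 × 12.011 = 72.066
  H: 12 × 1.008 = 12.096
  O: 1 × 15.999 = 15.999
Sum: 6×12.011 + 12×1.008 + 1×15.999 = 100.161 → 100.16 g/mol.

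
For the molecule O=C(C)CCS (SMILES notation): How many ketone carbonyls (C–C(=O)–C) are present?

1

The ketone motif appears at heavy-atom position 2 in the SMILES.
Other groups present: 1 thiol.
Ketone count: 1.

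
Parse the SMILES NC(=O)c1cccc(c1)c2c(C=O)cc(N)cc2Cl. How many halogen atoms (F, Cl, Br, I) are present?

Halogen atoms appear at heavy-atom position 19 (1×Cl).
Other groups present: 1 aldehyde, 1 amide, 1 primary amine.
Halogen count: 1.

1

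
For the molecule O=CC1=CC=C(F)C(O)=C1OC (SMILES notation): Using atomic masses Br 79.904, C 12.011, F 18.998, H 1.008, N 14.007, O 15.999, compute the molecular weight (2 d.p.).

First, the molecular formula is C8H7FO3 (counting implicit H from valence).
  C: 8 × 12.011 = 96.088
  F: 1 × 18.998 = 18.998
  H: 7 × 1.008 = 7.056
  O: 3 × 15.999 = 47.997
Sum: 8×12.011 + 1×18.998 + 7×1.008 + 3×15.999 = 170.139 → 170.14 g/mol.

170.14 g/mol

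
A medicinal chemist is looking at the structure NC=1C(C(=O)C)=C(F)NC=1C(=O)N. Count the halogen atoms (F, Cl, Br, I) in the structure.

1

Halogen atoms appear at heavy-atom position 8 (1×F).
Other groups present: 1 amide, 1 ketone, 1 primary amine.
Halogen count: 1.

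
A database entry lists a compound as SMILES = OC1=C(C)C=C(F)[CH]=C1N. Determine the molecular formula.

C7H8FNO

Walk through each heavy atom and fill implicit hydrogens from standard valence (C 4, N 3, O 2, S 2, halogen 1):
  atom 1: O, bond orders sum to 1 (valence 2) → 1 H
  atom 2: C, bond orders sum to 4 (valence 4) → 0 H
  atom 3: C, bond orders sum to 4 (valence 4) → 0 H
  atom 4: C, bond orders sum to 1 (valence 4) → 3 H
  atom 5: C, bond orders sum to 3 (valence 4) → 1 H
  atom 6: C, bond orders sum to 4 (valence 4) → 0 H
  atom 7: F (halogen, monovalent) → 0 H
  atom 8: C with explicit H count 1
  atom 9: C, bond orders sum to 4 (valence 4) → 0 H
  atom 10: N, bond orders sum to 1 (valence 3) → 2 H
Totals → C:7, H:8, F:1, N:1, O:1.
In Hill order: C7H8FNO.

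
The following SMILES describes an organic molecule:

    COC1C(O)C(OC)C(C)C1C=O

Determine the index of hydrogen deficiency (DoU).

Degree of unsaturation = (number of rings) + (number of π bonds).
Ring closures in the SMILES: 1.
π bonds: 1 double bond (each 1 DoU) → 1 DoU from unsaturation.
Total DoU = 1 + 1 = 2.

2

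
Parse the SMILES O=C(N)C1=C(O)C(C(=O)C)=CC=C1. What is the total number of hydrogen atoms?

9

Walk through each heavy atom and fill implicit hydrogens from standard valence (C 4, N 3, O 2, S 2, halogen 1):
  atom 1: O, bond orders sum to 2 (valence 2) → 0 H
  atom 2: C, bond orders sum to 4 (valence 4) → 0 H
  atom 3: N, bond orders sum to 1 (valence 3) → 2 H
  atom 4: C, bond orders sum to 4 (valence 4) → 0 H
  atom 5: C, bond orders sum to 4 (valence 4) → 0 H
  atom 6: O, bond orders sum to 1 (valence 2) → 1 H
  atom 7: C, bond orders sum to 4 (valence 4) → 0 H
  atom 8: C, bond orders sum to 4 (valence 4) → 0 H
  atom 9: O, bond orders sum to 2 (valence 2) → 0 H
  atom 10: C, bond orders sum to 1 (valence 4) → 3 H
  atom 11: C, bond orders sum to 3 (valence 4) → 1 H
  atom 12: C, bond orders sum to 3 (valence 4) → 1 H
  atom 13: C, bond orders sum to 3 (valence 4) → 1 H
Total hydrogens: 9.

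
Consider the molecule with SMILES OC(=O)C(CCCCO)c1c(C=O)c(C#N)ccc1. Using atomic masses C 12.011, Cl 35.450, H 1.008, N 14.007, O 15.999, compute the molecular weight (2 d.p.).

First, the molecular formula is C14H15NO4 (counting implicit H from valence).
  C: 14 × 12.011 = 168.154
  H: 15 × 1.008 = 15.120
  N: 1 × 14.007 = 14.007
  O: 4 × 15.999 = 63.996
Sum: 14×12.011 + 15×1.008 + 1×14.007 + 4×15.999 = 261.277 → 261.28 g/mol.

261.28 g/mol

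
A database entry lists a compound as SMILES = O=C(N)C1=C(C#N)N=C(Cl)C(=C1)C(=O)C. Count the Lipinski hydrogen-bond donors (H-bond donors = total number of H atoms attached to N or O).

Donors: find every N or O and count the H atoms it carries.
  atom 1 (O): bond orders sum to 2 → 0 H
  atom 3 (N): bond orders sum to 1 → 2 H
  atom 7 (N): bond orders sum to 3 → 0 H
  atom 8 (N): bond orders sum to 3 → 0 H
  atom 14 (O): bond orders sum to 2 → 0 H
Lipinski HBD = 2.

2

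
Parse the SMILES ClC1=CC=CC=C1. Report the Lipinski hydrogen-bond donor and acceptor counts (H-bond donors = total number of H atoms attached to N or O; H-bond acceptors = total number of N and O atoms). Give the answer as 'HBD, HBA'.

Donors: find every N or O and count the H atoms it carries.
  (no N or O atoms present)
Lipinski HBD = 0.
Acceptors: N atoms = 0, O atoms = 0 → HBA = 0.

0, 0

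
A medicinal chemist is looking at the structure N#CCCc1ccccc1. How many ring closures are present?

In SMILES, each pair of matching ring-closure digits denotes one ring-closing bond; the number of such bonds equals the number of independent rings.
Ring-closure bonds here: 1.

1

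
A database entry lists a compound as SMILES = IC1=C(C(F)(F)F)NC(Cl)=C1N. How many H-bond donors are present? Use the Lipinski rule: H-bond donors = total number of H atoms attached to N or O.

3

Donors: find every N or O and count the H atoms it carries.
  atom 8 (N): bond orders sum to 2 → 1 H
  atom 12 (N): bond orders sum to 1 → 2 H
Lipinski HBD = 3.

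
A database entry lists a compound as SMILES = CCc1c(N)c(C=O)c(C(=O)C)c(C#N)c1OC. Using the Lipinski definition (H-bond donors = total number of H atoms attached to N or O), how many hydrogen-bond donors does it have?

2

Donors: find every N or O and count the H atoms it carries.
  atom 5 (N): bond orders sum to 1 → 2 H
  atom 8 (O): bond orders sum to 2 → 0 H
  atom 11 (O): bond orders sum to 2 → 0 H
  atom 15 (N): bond orders sum to 3 → 0 H
  atom 17 (O): bond orders sum to 2 → 0 H
Lipinski HBD = 2.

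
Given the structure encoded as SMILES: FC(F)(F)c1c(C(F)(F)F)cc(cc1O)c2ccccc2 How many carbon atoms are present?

14

Count every carbon token in the SMILES (each C, including those in ring-closure positions and inside branches).
Carbon count: 14.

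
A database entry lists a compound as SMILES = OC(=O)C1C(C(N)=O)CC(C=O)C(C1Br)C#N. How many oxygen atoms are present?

Scan the SMILES for O atoms (remember two-letter symbols like Cl and Br are single atoms).
Oxygen count: 4.

4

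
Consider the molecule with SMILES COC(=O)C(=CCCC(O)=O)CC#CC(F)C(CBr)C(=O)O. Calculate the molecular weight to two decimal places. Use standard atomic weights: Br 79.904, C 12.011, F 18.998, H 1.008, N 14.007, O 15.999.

First, the molecular formula is C14H16BrFO6 (counting implicit H from valence).
  Br: 1 × 79.904 = 79.904
  C: 14 × 12.011 = 168.154
  F: 1 × 18.998 = 18.998
  H: 16 × 1.008 = 16.128
  O: 6 × 15.999 = 95.994
Sum: 1×79.904 + 14×12.011 + 1×18.998 + 16×1.008 + 6×15.999 = 379.178 → 379.18 g/mol.

379.18 g/mol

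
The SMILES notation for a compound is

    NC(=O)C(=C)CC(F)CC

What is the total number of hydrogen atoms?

12

Walk through each heavy atom and fill implicit hydrogens from standard valence (C 4, N 3, O 2, S 2, halogen 1):
  atom 1: N, bond orders sum to 1 (valence 3) → 2 H
  atom 2: C, bond orders sum to 4 (valence 4) → 0 H
  atom 3: O, bond orders sum to 2 (valence 2) → 0 H
  atom 4: C, bond orders sum to 4 (valence 4) → 0 H
  atom 5: C, bond orders sum to 2 (valence 4) → 2 H
  atom 6: C, bond orders sum to 2 (valence 4) → 2 H
  atom 7: C, bond orders sum to 3 (valence 4) → 1 H
  atom 8: F (halogen, monovalent) → 0 H
  atom 9: C, bond orders sum to 2 (valence 4) → 2 H
  atom 10: C, bond orders sum to 1 (valence 4) → 3 H
Total hydrogens: 12.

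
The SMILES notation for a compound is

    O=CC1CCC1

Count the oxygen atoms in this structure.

Scan the SMILES for O atoms (remember two-letter symbols like Cl and Br are single atoms).
Oxygen count: 1.

1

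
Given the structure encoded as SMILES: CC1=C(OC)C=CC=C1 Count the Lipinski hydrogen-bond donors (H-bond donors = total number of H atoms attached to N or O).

0

Donors: find every N or O and count the H atoms it carries.
  atom 4 (O): bond orders sum to 2 → 0 H
Lipinski HBD = 0.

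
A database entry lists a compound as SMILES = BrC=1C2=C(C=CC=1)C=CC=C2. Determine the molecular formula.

C10H7Br

Walk through each heavy atom and fill implicit hydrogens from standard valence (C 4, N 3, O 2, S 2, halogen 1):
  atom 1: Br (halogen, monovalent) → 0 H
  atom 2: C, bond orders sum to 4 (valence 4) → 0 H
  atom 3: C, bond orders sum to 4 (valence 4) → 0 H
  atom 4: C, bond orders sum to 4 (valence 4) → 0 H
  atom 5: C, bond orders sum to 3 (valence 4) → 1 H
  atom 6: C, bond orders sum to 3 (valence 4) → 1 H
  atom 7: C, bond orders sum to 3 (valence 4) → 1 H
  atom 8: C, bond orders sum to 3 (valence 4) → 1 H
  atom 9: C, bond orders sum to 3 (valence 4) → 1 H
  atom 10: C, bond orders sum to 3 (valence 4) → 1 H
  atom 11: C, bond orders sum to 3 (valence 4) → 1 H
Totals → C:10, H:7, Br:1.
In Hill order: C10H7Br.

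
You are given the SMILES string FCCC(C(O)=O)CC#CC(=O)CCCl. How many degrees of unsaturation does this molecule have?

Molecular formula: C10H12ClFO3.
DoU = (2C + 2 + N − H − X) / 2, where X is the halogen count and O/S are ignored.
    = (2·10 + 2 + 0 − 12 − 2) / 2 = 8 / 2 = 4.

4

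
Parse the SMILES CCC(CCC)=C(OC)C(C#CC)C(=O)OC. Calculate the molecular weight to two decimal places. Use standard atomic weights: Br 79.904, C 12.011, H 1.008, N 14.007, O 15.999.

First, the molecular formula is C14H22O3 (counting implicit H from valence).
  C: 14 × 12.011 = 168.154
  H: 22 × 1.008 = 22.176
  O: 3 × 15.999 = 47.997
Sum: 14×12.011 + 22×1.008 + 3×15.999 = 238.327 → 238.33 g/mol.

238.33 g/mol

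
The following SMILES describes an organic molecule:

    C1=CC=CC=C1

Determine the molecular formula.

Walk through each heavy atom and fill implicit hydrogens from standard valence (C 4, N 3, O 2, S 2, halogen 1):
  atom 1: C, bond orders sum to 3 (valence 4) → 1 H
  atom 2: C, bond orders sum to 3 (valence 4) → 1 H
  atom 3: C, bond orders sum to 3 (valence 4) → 1 H
  atom 4: C, bond orders sum to 3 (valence 4) → 1 H
  atom 5: C, bond orders sum to 3 (valence 4) → 1 H
  atom 6: C, bond orders sum to 3 (valence 4) → 1 H
Totals → C:6, H:6.

C6H6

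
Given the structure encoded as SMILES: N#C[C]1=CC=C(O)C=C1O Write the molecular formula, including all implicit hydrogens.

C7H5NO2

Walk through each heavy atom and fill implicit hydrogens from standard valence (C 4, N 3, O 2, S 2, halogen 1):
  atom 1: N, bond orders sum to 3 (valence 3) → 0 H
  atom 2: C, bond orders sum to 4 (valence 4) → 0 H
  atom 3: C with explicit H count 0
  atom 4: C, bond orders sum to 3 (valence 4) → 1 H
  atom 5: C, bond orders sum to 3 (valence 4) → 1 H
  atom 6: C, bond orders sum to 4 (valence 4) → 0 H
  atom 7: O, bond orders sum to 1 (valence 2) → 1 H
  atom 8: C, bond orders sum to 3 (valence 4) → 1 H
  atom 9: C, bond orders sum to 4 (valence 4) → 0 H
  atom 10: O, bond orders sum to 1 (valence 2) → 1 H
Totals → C:7, H:5, N:1, O:2.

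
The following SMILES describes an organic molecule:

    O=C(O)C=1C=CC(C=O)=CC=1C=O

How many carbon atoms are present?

Count every carbon token in the SMILES (each C, including those in ring-closure positions and inside branches).
Carbon count: 9.

9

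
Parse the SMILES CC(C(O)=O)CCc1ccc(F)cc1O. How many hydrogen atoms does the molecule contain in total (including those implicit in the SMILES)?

13

Walk through each heavy atom and fill implicit hydrogens from standard valence (C 4, N 3, O 2, S 2, halogen 1); for lowercase aromatic atoms, an aromatic c carries 1 H when it has two neighbours and 0 H with three, and aromatic n carries 0 H:
  atom 1: C, bond orders sum to 1 (valence 4) → 3 H
  atom 2: C, bond orders sum to 3 (valence 4) → 1 H
  atom 3: C, bond orders sum to 4 (valence 4) → 0 H
  atom 4: O, bond orders sum to 1 (valence 2) → 1 H
  atom 5: O, bond orders sum to 2 (valence 2) → 0 H
  atom 6: C, bond orders sum to 2 (valence 4) → 2 H
  atom 7: C, bond orders sum to 2 (valence 4) → 2 H
  atom 8: aromatic c, 3 neighbours → 0 H
  atom 9: aromatic c, 2 neighbours → 1 H
  atom 10: aromatic c, 2 neighbours → 1 H
  atom 11: aromatic c, 3 neighbours → 0 H
  atom 12: F (halogen, monovalent) → 0 H
  atom 13: aromatic c, 2 neighbours → 1 H
  atom 14: aromatic c, 3 neighbours → 0 H
  atom 15: O, bond orders sum to 1 (valence 2) → 1 H
Total hydrogens: 13.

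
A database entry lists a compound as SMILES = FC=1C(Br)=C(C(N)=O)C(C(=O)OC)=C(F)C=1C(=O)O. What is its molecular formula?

C10H6BrF2NO5

Walk through each heavy atom and fill implicit hydrogens from standard valence (C 4, N 3, O 2, S 2, halogen 1):
  atom 1: F (halogen, monovalent) → 0 H
  atom 2: C, bond orders sum to 4 (valence 4) → 0 H
  atom 3: C, bond orders sum to 4 (valence 4) → 0 H
  atom 4: Br (halogen, monovalent) → 0 H
  atom 5: C, bond orders sum to 4 (valence 4) → 0 H
  atom 6: C, bond orders sum to 4 (valence 4) → 0 H
  atom 7: N, bond orders sum to 1 (valence 3) → 2 H
  atom 8: O, bond orders sum to 2 (valence 2) → 0 H
  atom 9: C, bond orders sum to 4 (valence 4) → 0 H
  atom 10: C, bond orders sum to 4 (valence 4) → 0 H
  atom 11: O, bond orders sum to 2 (valence 2) → 0 H
  atom 12: O, bond orders sum to 2 (valence 2) → 0 H
  atom 13: C, bond orders sum to 1 (valence 4) → 3 H
  atom 14: C, bond orders sum to 4 (valence 4) → 0 H
  atom 15: F (halogen, monovalent) → 0 H
  atom 16: C, bond orders sum to 4 (valence 4) → 0 H
  atom 17: C, bond orders sum to 4 (valence 4) → 0 H
  atom 18: O, bond orders sum to 2 (valence 2) → 0 H
  atom 19: O, bond orders sum to 1 (valence 2) → 1 H
Totals → C:10, H:6, Br:1, F:2, N:1, O:5.
In Hill order: C10H6BrF2NO5.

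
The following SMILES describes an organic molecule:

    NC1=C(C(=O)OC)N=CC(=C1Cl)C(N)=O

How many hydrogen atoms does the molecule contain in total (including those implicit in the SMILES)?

Walk through each heavy atom and fill implicit hydrogens from standard valence (C 4, N 3, O 2, S 2, halogen 1):
  atom 1: N, bond orders sum to 1 (valence 3) → 2 H
  atom 2: C, bond orders sum to 4 (valence 4) → 0 H
  atom 3: C, bond orders sum to 4 (valence 4) → 0 H
  atom 4: C, bond orders sum to 4 (valence 4) → 0 H
  atom 5: O, bond orders sum to 2 (valence 2) → 0 H
  atom 6: O, bond orders sum to 2 (valence 2) → 0 H
  atom 7: C, bond orders sum to 1 (valence 4) → 3 H
  atom 8: N, bond orders sum to 3 (valence 3) → 0 H
  atom 9: C, bond orders sum to 3 (valence 4) → 1 H
  atom 10: C, bond orders sum to 4 (valence 4) → 0 H
  atom 11: C, bond orders sum to 4 (valence 4) → 0 H
  atom 12: Cl (halogen, monovalent) → 0 H
  atom 13: C, bond orders sum to 4 (valence 4) → 0 H
  atom 14: N, bond orders sum to 1 (valence 3) → 2 H
  atom 15: O, bond orders sum to 2 (valence 2) → 0 H
Total hydrogens: 8.

8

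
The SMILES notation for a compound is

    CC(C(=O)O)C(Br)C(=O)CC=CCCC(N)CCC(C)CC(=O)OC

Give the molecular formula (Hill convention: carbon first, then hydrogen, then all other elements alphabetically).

C18H30BrNO5

Walk through each heavy atom and fill implicit hydrogens from standard valence (C 4, N 3, O 2, S 2, halogen 1):
  atom 1: C, bond orders sum to 1 (valence 4) → 3 H
  atom 2: C, bond orders sum to 3 (valence 4) → 1 H
  atom 3: C, bond orders sum to 4 (valence 4) → 0 H
  atom 4: O, bond orders sum to 2 (valence 2) → 0 H
  atom 5: O, bond orders sum to 1 (valence 2) → 1 H
  atom 6: C, bond orders sum to 3 (valence 4) → 1 H
  atom 7: Br (halogen, monovalent) → 0 H
  atom 8: C, bond orders sum to 4 (valence 4) → 0 H
  atom 9: O, bond orders sum to 2 (valence 2) → 0 H
  atom 10: C, bond orders sum to 2 (valence 4) → 2 H
  atom 11: C, bond orders sum to 3 (valence 4) → 1 H
  atom 12: C, bond orders sum to 3 (valence 4) → 1 H
  atom 13: C, bond orders sum to 2 (valence 4) → 2 H
  atom 14: C, bond orders sum to 2 (valence 4) → 2 H
  atom 15: C, bond orders sum to 3 (valence 4) → 1 H
  atom 16: N, bond orders sum to 1 (valence 3) → 2 H
  atom 17: C, bond orders sum to 2 (valence 4) → 2 H
  atom 18: C, bond orders sum to 2 (valence 4) → 2 H
  atom 19: C, bond orders sum to 3 (valence 4) → 1 H
  atom 20: C, bond orders sum to 1 (valence 4) → 3 H
  atom 21: C, bond orders sum to 2 (valence 4) → 2 H
  atom 22: C, bond orders sum to 4 (valence 4) → 0 H
  atom 23: O, bond orders sum to 2 (valence 2) → 0 H
  atom 24: O, bond orders sum to 2 (valence 2) → 0 H
  atom 25: C, bond orders sum to 1 (valence 4) → 3 H
Totals → C:18, H:30, Br:1, N:1, O:5.
In Hill order: C18H30BrNO5.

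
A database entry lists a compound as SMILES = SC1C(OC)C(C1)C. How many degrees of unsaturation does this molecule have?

1

Molecular formula: C6H12OS.
DoU = (2C + 2 + N − H − X) / 2, where X is the halogen count and O/S are ignored.
    = (2·6 + 2 + 0 − 12 − 0) / 2 = 2 / 2 = 1.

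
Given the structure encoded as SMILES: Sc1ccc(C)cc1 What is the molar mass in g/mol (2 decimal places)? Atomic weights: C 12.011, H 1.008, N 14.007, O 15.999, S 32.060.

First, the molecular formula is C7H8S (counting implicit H from valence).
  C: 7 × 12.011 = 84.077
  H: 8 × 1.008 = 8.064
  S: 1 × 32.060 = 32.060
Sum: 7×12.011 + 8×1.008 + 1×32.060 = 124.201 → 124.20 g/mol.

124.20 g/mol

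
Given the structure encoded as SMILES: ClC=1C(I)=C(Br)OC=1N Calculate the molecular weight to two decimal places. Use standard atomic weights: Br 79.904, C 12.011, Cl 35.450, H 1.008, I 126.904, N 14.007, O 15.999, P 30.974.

322.32 g/mol

First, the molecular formula is C4H2BrClINO (counting implicit H from valence).
  Br: 1 × 79.904 = 79.904
  C: 4 × 12.011 = 48.044
  Cl: 1 × 35.450 = 35.450
  H: 2 × 1.008 = 2.016
  I: 1 × 126.904 = 126.904
  N: 1 × 14.007 = 14.007
  O: 1 × 15.999 = 15.999
Sum: 1×79.904 + 4×12.011 + 1×35.450 + 2×1.008 + 1×126.904 + 1×14.007 + 1×15.999 = 322.324 → 322.32 g/mol.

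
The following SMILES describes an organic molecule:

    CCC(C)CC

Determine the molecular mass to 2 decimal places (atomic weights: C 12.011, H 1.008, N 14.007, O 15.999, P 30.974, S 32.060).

86.18 g/mol

First, the molecular formula is C6H14 (counting implicit H from valence).
  C: 6 × 12.011 = 72.066
  H: 14 × 1.008 = 14.112
Sum: 6×12.011 + 14×1.008 = 86.178 → 86.18 g/mol.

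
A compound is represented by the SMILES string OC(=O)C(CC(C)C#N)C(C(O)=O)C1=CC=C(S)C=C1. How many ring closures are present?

In SMILES, each pair of matching ring-closure digits denotes one ring-closing bond; the number of such bonds equals the number of independent rings.
Ring-closure bonds here: 1.

1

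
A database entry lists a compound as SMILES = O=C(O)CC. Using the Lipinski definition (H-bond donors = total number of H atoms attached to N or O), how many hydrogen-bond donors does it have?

Donors: find every N or O and count the H atoms it carries.
  atom 1 (O): bond orders sum to 2 → 0 H
  atom 3 (O): bond orders sum to 1 → 1 H
Lipinski HBD = 1.

1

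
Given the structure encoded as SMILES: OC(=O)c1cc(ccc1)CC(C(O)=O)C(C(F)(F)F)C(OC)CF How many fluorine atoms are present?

4

Scan the SMILES for F atoms (remember two-letter symbols like Cl and Br are single atoms).
Fluorine count: 4.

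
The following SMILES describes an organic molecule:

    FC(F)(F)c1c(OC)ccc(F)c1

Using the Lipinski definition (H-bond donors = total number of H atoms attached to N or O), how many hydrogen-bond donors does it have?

0

Donors: find every N or O and count the H atoms it carries.
  atom 7 (O): bond orders sum to 2 → 0 H
Lipinski HBD = 0.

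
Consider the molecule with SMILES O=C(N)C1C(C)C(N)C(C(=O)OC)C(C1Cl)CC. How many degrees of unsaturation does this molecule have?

Degree of unsaturation = (number of rings) + (number of π bonds).
Ring closures in the SMILES: 1.
π bonds: 2 double bonds (each 1 DoU) → 2 DoU from unsaturation.
Total DoU = 1 + 2 = 3.

3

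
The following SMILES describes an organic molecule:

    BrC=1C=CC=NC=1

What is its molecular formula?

Walk through each heavy atom and fill implicit hydrogens from standard valence (C 4, N 3, O 2, S 2, halogen 1):
  atom 1: Br (halogen, monovalent) → 0 H
  atom 2: C, bond orders sum to 4 (valence 4) → 0 H
  atom 3: C, bond orders sum to 3 (valence 4) → 1 H
  atom 4: C, bond orders sum to 3 (valence 4) → 1 H
  atom 5: C, bond orders sum to 3 (valence 4) → 1 H
  atom 6: N, bond orders sum to 3 (valence 3) → 0 H
  atom 7: C, bond orders sum to 3 (valence 4) → 1 H
Totals → C:5, H:4, Br:1, N:1.

C5H4BrN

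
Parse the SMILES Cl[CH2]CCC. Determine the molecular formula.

C4H9Cl

Walk through each heavy atom and fill implicit hydrogens from standard valence (C 4, N 3, O 2, S 2, halogen 1):
  atom 1: Cl (halogen, monovalent) → 0 H
  atom 2: C with explicit H count 2
  atom 3: C, bond orders sum to 2 (valence 4) → 2 H
  atom 4: C, bond orders sum to 2 (valence 4) → 2 H
  atom 5: C, bond orders sum to 1 (valence 4) → 3 H
Totals → C:4, H:9, Cl:1.
In Hill order: C4H9Cl.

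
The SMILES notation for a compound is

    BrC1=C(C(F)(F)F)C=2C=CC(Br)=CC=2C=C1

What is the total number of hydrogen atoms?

5

Walk through each heavy atom and fill implicit hydrogens from standard valence (C 4, N 3, O 2, S 2, halogen 1):
  atom 1: Br (halogen, monovalent) → 0 H
  atom 2: C, bond orders sum to 4 (valence 4) → 0 H
  atom 3: C, bond orders sum to 4 (valence 4) → 0 H
  atom 4: C, bond orders sum to 4 (valence 4) → 0 H
  atom 5: F (halogen, monovalent) → 0 H
  atom 6: F (halogen, monovalent) → 0 H
  atom 7: F (halogen, monovalent) → 0 H
  atom 8: C, bond orders sum to 4 (valence 4) → 0 H
  atom 9: C, bond orders sum to 3 (valence 4) → 1 H
  atom 10: C, bond orders sum to 3 (valence 4) → 1 H
  atom 11: C, bond orders sum to 4 (valence 4) → 0 H
  atom 12: Br (halogen, monovalent) → 0 H
  atom 13: C, bond orders sum to 3 (valence 4) → 1 H
  atom 14: C, bond orders sum to 4 (valence 4) → 0 H
  atom 15: C, bond orders sum to 3 (valence 4) → 1 H
  atom 16: C, bond orders sum to 3 (valence 4) → 1 H
Total hydrogens: 5.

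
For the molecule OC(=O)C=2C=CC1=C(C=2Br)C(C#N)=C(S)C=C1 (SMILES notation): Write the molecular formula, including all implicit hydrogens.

C12H6BrNO2S

Walk through each heavy atom and fill implicit hydrogens from standard valence (C 4, N 3, O 2, S 2, halogen 1):
  atom 1: O, bond orders sum to 1 (valence 2) → 1 H
  atom 2: C, bond orders sum to 4 (valence 4) → 0 H
  atom 3: O, bond orders sum to 2 (valence 2) → 0 H
  atom 4: C, bond orders sum to 4 (valence 4) → 0 H
  atom 5: C, bond orders sum to 3 (valence 4) → 1 H
  atom 6: C, bond orders sum to 3 (valence 4) → 1 H
  atom 7: C, bond orders sum to 4 (valence 4) → 0 H
  atom 8: C, bond orders sum to 4 (valence 4) → 0 H
  atom 9: C, bond orders sum to 4 (valence 4) → 0 H
  atom 10: Br (halogen, monovalent) → 0 H
  atom 11: C, bond orders sum to 4 (valence 4) → 0 H
  atom 12: C, bond orders sum to 4 (valence 4) → 0 H
  atom 13: N, bond orders sum to 3 (valence 3) → 0 H
  atom 14: C, bond orders sum to 4 (valence 4) → 0 H
  atom 15: S, bond orders sum to 1 (valence 2) → 1 H
  atom 16: C, bond orders sum to 3 (valence 4) → 1 H
  atom 17: C, bond orders sum to 3 (valence 4) → 1 H
Totals → C:12, H:6, Br:1, N:1, O:2, S:1.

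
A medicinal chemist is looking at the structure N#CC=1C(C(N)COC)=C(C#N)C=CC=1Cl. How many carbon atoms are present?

Count every carbon token in the SMILES (each C, including those in ring-closure positions and inside branches).
Carbon count: 11.

11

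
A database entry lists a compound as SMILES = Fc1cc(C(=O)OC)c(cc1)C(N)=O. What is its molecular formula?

C9H8FNO3

Walk through each heavy atom and fill implicit hydrogens from standard valence (C 4, N 3, O 2, S 2, halogen 1); for lowercase aromatic atoms, an aromatic c carries 1 H when it has two neighbours and 0 H with three, and aromatic n carries 0 H:
  atom 1: F (halogen, monovalent) → 0 H
  atom 2: aromatic c, 3 neighbours → 0 H
  atom 3: aromatic c, 2 neighbours → 1 H
  atom 4: aromatic c, 3 neighbours → 0 H
  atom 5: C, bond orders sum to 4 (valence 4) → 0 H
  atom 6: O, bond orders sum to 2 (valence 2) → 0 H
  atom 7: O, bond orders sum to 2 (valence 2) → 0 H
  atom 8: C, bond orders sum to 1 (valence 4) → 3 H
  atom 9: aromatic c, 3 neighbours → 0 H
  atom 10: aromatic c, 2 neighbours → 1 H
  atom 11: aromatic c, 2 neighbours → 1 H
  atom 12: C, bond orders sum to 4 (valence 4) → 0 H
  atom 13: N, bond orders sum to 1 (valence 3) → 2 H
  atom 14: O, bond orders sum to 2 (valence 2) → 0 H
Totals → C:9, H:8, F:1, N:1, O:3.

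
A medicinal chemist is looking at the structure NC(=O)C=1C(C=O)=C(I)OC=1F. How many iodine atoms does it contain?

1

Scan the SMILES for I atoms (remember two-letter symbols like Cl and Br are single atoms).
Iodine count: 1.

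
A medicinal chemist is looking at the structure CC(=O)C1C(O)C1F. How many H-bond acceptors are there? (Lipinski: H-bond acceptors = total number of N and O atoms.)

2

N atoms: 0; O atoms: 2.
Lipinski HBA = 0 + 2 = 2.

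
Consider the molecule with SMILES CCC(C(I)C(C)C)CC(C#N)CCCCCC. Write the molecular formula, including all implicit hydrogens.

Walk through each heavy atom and fill implicit hydrogens from standard valence (C 4, N 3, O 2, S 2, halogen 1):
  atom 1: C, bond orders sum to 1 (valence 4) → 3 H
  atom 2: C, bond orders sum to 2 (valence 4) → 2 H
  atom 3: C, bond orders sum to 3 (valence 4) → 1 H
  atom 4: C, bond orders sum to 3 (valence 4) → 1 H
  atom 5: I (halogen, monovalent) → 0 H
  atom 6: C, bond orders sum to 3 (valence 4) → 1 H
  atom 7: C, bond orders sum to 1 (valence 4) → 3 H
  atom 8: C, bond orders sum to 1 (valence 4) → 3 H
  atom 9: C, bond orders sum to 2 (valence 4) → 2 H
  atom 10: C, bond orders sum to 3 (valence 4) → 1 H
  atom 11: C, bond orders sum to 4 (valence 4) → 0 H
  atom 12: N, bond orders sum to 3 (valence 3) → 0 H
  atom 13: C, bond orders sum to 2 (valence 4) → 2 H
  atom 14: C, bond orders sum to 2 (valence 4) → 2 H
  atom 15: C, bond orders sum to 2 (valence 4) → 2 H
  atom 16: C, bond orders sum to 2 (valence 4) → 2 H
  atom 17: C, bond orders sum to 2 (valence 4) → 2 H
  atom 18: C, bond orders sum to 1 (valence 4) → 3 H
Totals → C:16, H:30, I:1, N:1.

C16H30IN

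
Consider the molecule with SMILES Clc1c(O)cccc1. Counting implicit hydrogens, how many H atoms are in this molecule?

5

Walk through each heavy atom and fill implicit hydrogens from standard valence (C 4, N 3, O 2, S 2, halogen 1); for lowercase aromatic atoms, an aromatic c carries 1 H when it has two neighbours and 0 H with three, and aromatic n carries 0 H:
  atom 1: Cl (halogen, monovalent) → 0 H
  atom 2: aromatic c, 3 neighbours → 0 H
  atom 3: aromatic c, 3 neighbours → 0 H
  atom 4: O, bond orders sum to 1 (valence 2) → 1 H
  atom 5: aromatic c, 2 neighbours → 1 H
  atom 6: aromatic c, 2 neighbours → 1 H
  atom 7: aromatic c, 2 neighbours → 1 H
  atom 8: aromatic c, 2 neighbours → 1 H
Total hydrogens: 5.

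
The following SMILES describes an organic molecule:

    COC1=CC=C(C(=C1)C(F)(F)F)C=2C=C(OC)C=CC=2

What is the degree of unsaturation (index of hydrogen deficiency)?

Degree of unsaturation = (number of rings) + (number of π bonds).
Ring closures in the SMILES: 2.
π bonds: 6 double bonds (each 1 DoU) → 6 DoU from unsaturation.
Total DoU = 2 + 6 = 8.

8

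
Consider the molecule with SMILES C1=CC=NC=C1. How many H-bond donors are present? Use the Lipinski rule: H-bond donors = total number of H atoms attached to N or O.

0

Donors: find every N or O and count the H atoms it carries.
  atom 4 (N): bond orders sum to 3 → 0 H
Lipinski HBD = 0.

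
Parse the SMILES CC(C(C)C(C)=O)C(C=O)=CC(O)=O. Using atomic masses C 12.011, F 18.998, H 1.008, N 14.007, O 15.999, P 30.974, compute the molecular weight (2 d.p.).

198.22 g/mol

First, the molecular formula is C10H14O4 (counting implicit H from valence).
  C: 10 × 12.011 = 120.110
  H: 14 × 1.008 = 14.112
  O: 4 × 15.999 = 63.996
Sum: 10×12.011 + 14×1.008 + 4×15.999 = 198.218 → 198.22 g/mol.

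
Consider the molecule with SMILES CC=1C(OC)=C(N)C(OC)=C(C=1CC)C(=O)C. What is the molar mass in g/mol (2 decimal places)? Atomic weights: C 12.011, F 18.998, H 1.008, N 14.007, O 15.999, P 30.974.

First, the molecular formula is C13H19NO3 (counting implicit H from valence).
  C: 13 × 12.011 = 156.143
  H: 19 × 1.008 = 19.152
  N: 1 × 14.007 = 14.007
  O: 3 × 15.999 = 47.997
Sum: 13×12.011 + 19×1.008 + 1×14.007 + 3×15.999 = 237.299 → 237.30 g/mol.

237.30 g/mol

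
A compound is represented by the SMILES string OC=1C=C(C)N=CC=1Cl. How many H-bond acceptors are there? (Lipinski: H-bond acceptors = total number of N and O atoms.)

2

N atoms: 1; O atoms: 1.
Lipinski HBA = 1 + 1 = 2.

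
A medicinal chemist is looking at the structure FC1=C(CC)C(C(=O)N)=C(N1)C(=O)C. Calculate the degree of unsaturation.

5

Degree of unsaturation = (number of rings) + (number of π bonds).
Ring closures in the SMILES: 1.
π bonds: 4 double bonds (each 1 DoU) → 4 DoU from unsaturation.
Total DoU = 1 + 4 = 5.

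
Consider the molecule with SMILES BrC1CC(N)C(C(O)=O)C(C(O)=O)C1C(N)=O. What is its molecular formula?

C9H13BrN2O5

Walk through each heavy atom and fill implicit hydrogens from standard valence (C 4, N 3, O 2, S 2, halogen 1):
  atom 1: Br (halogen, monovalent) → 0 H
  atom 2: C, bond orders sum to 3 (valence 4) → 1 H
  atom 3: C, bond orders sum to 2 (valence 4) → 2 H
  atom 4: C, bond orders sum to 3 (valence 4) → 1 H
  atom 5: N, bond orders sum to 1 (valence 3) → 2 H
  atom 6: C, bond orders sum to 3 (valence 4) → 1 H
  atom 7: C, bond orders sum to 4 (valence 4) → 0 H
  atom 8: O, bond orders sum to 1 (valence 2) → 1 H
  atom 9: O, bond orders sum to 2 (valence 2) → 0 H
  atom 10: C, bond orders sum to 3 (valence 4) → 1 H
  atom 11: C, bond orders sum to 4 (valence 4) → 0 H
  atom 12: O, bond orders sum to 1 (valence 2) → 1 H
  atom 13: O, bond orders sum to 2 (valence 2) → 0 H
  atom 14: C, bond orders sum to 3 (valence 4) → 1 H
  atom 15: C, bond orders sum to 4 (valence 4) → 0 H
  atom 16: N, bond orders sum to 1 (valence 3) → 2 H
  atom 17: O, bond orders sum to 2 (valence 2) → 0 H
Totals → C:9, H:13, Br:1, N:2, O:5.
In Hill order: C9H13BrN2O5.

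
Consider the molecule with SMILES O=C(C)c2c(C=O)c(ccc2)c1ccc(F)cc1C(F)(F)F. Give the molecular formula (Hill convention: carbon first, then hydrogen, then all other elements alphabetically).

C16H10F4O2

Walk through each heavy atom and fill implicit hydrogens from standard valence (C 4, N 3, O 2, S 2, halogen 1); for lowercase aromatic atoms, an aromatic c carries 1 H when it has two neighbours and 0 H with three, and aromatic n carries 0 H:
  atom 1: O, bond orders sum to 2 (valence 2) → 0 H
  atom 2: C, bond orders sum to 4 (valence 4) → 0 H
  atom 3: C, bond orders sum to 1 (valence 4) → 3 H
  atom 4: aromatic c, 3 neighbours → 0 H
  atom 5: aromatic c, 3 neighbours → 0 H
  atom 6: C, bond orders sum to 3 (valence 4) → 1 H
  atom 7: O, bond orders sum to 2 (valence 2) → 0 H
  atom 8: aromatic c, 3 neighbours → 0 H
  atom 9: aromatic c, 2 neighbours → 1 H
  atom 10: aromatic c, 2 neighbours → 1 H
  atom 11: aromatic c, 2 neighbours → 1 H
  atom 12: aromatic c, 3 neighbours → 0 H
  atom 13: aromatic c, 2 neighbours → 1 H
  atom 14: aromatic c, 2 neighbours → 1 H
  atom 15: aromatic c, 3 neighbours → 0 H
  atom 16: F (halogen, monovalent) → 0 H
  atom 17: aromatic c, 2 neighbours → 1 H
  atom 18: aromatic c, 3 neighbours → 0 H
  atom 19: C, bond orders sum to 4 (valence 4) → 0 H
  atom 20: F (halogen, monovalent) → 0 H
  atom 21: F (halogen, monovalent) → 0 H
  atom 22: F (halogen, monovalent) → 0 H
Totals → C:16, H:10, F:4, O:2.
In Hill order: C16H10F4O2.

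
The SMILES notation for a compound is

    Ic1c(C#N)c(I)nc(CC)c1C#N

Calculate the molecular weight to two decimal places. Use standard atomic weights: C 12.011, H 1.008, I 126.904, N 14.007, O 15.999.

408.97 g/mol

First, the molecular formula is C9H5I2N3 (counting implicit H from valence).
  C: 9 × 12.011 = 108.099
  H: 5 × 1.008 = 5.040
  I: 2 × 126.904 = 253.808
  N: 3 × 14.007 = 42.021
Sum: 9×12.011 + 5×1.008 + 2×126.904 + 3×14.007 = 408.968 → 408.97 g/mol.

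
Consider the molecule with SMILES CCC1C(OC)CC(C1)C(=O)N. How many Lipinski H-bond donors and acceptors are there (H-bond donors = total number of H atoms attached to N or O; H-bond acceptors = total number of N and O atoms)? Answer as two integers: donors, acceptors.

Donors: find every N or O and count the H atoms it carries.
  atom 5 (O): bond orders sum to 2 → 0 H
  atom 11 (O): bond orders sum to 2 → 0 H
  atom 12 (N): bond orders sum to 1 → 2 H
Lipinski HBD = 2.
Acceptors: N atoms = 1, O atoms = 2 → HBA = 3.

2, 3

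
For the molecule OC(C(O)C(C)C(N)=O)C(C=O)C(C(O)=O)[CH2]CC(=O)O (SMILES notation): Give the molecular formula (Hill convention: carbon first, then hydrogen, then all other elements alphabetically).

Walk through each heavy atom and fill implicit hydrogens from standard valence (C 4, N 3, O 2, S 2, halogen 1):
  atom 1: O, bond orders sum to 1 (valence 2) → 1 H
  atom 2: C, bond orders sum to 3 (valence 4) → 1 H
  atom 3: C, bond orders sum to 3 (valence 4) → 1 H
  atom 4: O, bond orders sum to 1 (valence 2) → 1 H
  atom 5: C, bond orders sum to 3 (valence 4) → 1 H
  atom 6: C, bond orders sum to 1 (valence 4) → 3 H
  atom 7: C, bond orders sum to 4 (valence 4) → 0 H
  atom 8: N, bond orders sum to 1 (valence 3) → 2 H
  atom 9: O, bond orders sum to 2 (valence 2) → 0 H
  atom 10: C, bond orders sum to 3 (valence 4) → 1 H
  atom 11: C, bond orders sum to 3 (valence 4) → 1 H
  atom 12: O, bond orders sum to 2 (valence 2) → 0 H
  atom 13: C, bond orders sum to 3 (valence 4) → 1 H
  atom 14: C, bond orders sum to 4 (valence 4) → 0 H
  atom 15: O, bond orders sum to 1 (valence 2) → 1 H
  atom 16: O, bond orders sum to 2 (valence 2) → 0 H
  atom 17: C with explicit H count 2
  atom 18: C, bond orders sum to 2 (valence 4) → 2 H
  atom 19: C, bond orders sum to 4 (valence 4) → 0 H
  atom 20: O, bond orders sum to 2 (valence 2) → 0 H
  atom 21: O, bond orders sum to 1 (valence 2) → 1 H
Totals → C:12, H:19, N:1, O:8.

C12H19NO8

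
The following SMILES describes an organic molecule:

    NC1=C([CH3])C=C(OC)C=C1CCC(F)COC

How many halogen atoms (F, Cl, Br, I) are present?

1

Halogen atoms appear at heavy-atom position 14 (1×F).
Other groups present: 2 ether, 1 primary amine.
Halogen count: 1.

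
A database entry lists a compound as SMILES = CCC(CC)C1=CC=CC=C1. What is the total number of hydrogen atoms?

Walk through each heavy atom and fill implicit hydrogens from standard valence (C 4, N 3, O 2, S 2, halogen 1):
  atom 1: C, bond orders sum to 1 (valence 4) → 3 H
  atom 2: C, bond orders sum to 2 (valence 4) → 2 H
  atom 3: C, bond orders sum to 3 (valence 4) → 1 H
  atom 4: C, bond orders sum to 2 (valence 4) → 2 H
  atom 5: C, bond orders sum to 1 (valence 4) → 3 H
  atom 6: C, bond orders sum to 4 (valence 4) → 0 H
  atom 7: C, bond orders sum to 3 (valence 4) → 1 H
  atom 8: C, bond orders sum to 3 (valence 4) → 1 H
  atom 9: C, bond orders sum to 3 (valence 4) → 1 H
  atom 10: C, bond orders sum to 3 (valence 4) → 1 H
  atom 11: C, bond orders sum to 3 (valence 4) → 1 H
Total hydrogens: 16.

16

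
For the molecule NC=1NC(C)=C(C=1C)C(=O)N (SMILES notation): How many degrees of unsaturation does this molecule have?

4

Molecular formula: C7H11N3O.
DoU = (2C + 2 + N − H − X) / 2, where X is the halogen count and O/S are ignored.
    = (2·7 + 2 + 3 − 11 − 0) / 2 = 8 / 2 = 4.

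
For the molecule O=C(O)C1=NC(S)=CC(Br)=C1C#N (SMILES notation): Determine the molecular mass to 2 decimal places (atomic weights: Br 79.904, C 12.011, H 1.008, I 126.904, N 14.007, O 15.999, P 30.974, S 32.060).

259.08 g/mol

First, the molecular formula is C7H3BrN2O2S (counting implicit H from valence).
  Br: 1 × 79.904 = 79.904
  C: 7 × 12.011 = 84.077
  H: 3 × 1.008 = 3.024
  N: 2 × 14.007 = 28.014
  O: 2 × 15.999 = 31.998
  S: 1 × 32.060 = 32.060
Sum: 1×79.904 + 7×12.011 + 3×1.008 + 2×14.007 + 2×15.999 + 1×32.060 = 259.077 → 259.08 g/mol.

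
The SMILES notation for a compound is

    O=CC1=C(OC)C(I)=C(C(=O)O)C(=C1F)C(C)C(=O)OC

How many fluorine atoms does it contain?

1

Scan the SMILES for F atoms (remember two-letter symbols like Cl and Br are single atoms).
Fluorine count: 1.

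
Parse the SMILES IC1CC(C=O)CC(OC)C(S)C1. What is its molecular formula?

Walk through each heavy atom and fill implicit hydrogens from standard valence (C 4, N 3, O 2, S 2, halogen 1):
  atom 1: I (halogen, monovalent) → 0 H
  atom 2: C, bond orders sum to 3 (valence 4) → 1 H
  atom 3: C, bond orders sum to 2 (valence 4) → 2 H
  atom 4: C, bond orders sum to 3 (valence 4) → 1 H
  atom 5: C, bond orders sum to 3 (valence 4) → 1 H
  atom 6: O, bond orders sum to 2 (valence 2) → 0 H
  atom 7: C, bond orders sum to 2 (valence 4) → 2 H
  atom 8: C, bond orders sum to 3 (valence 4) → 1 H
  atom 9: O, bond orders sum to 2 (valence 2) → 0 H
  atom 10: C, bond orders sum to 1 (valence 4) → 3 H
  atom 11: C, bond orders sum to 3 (valence 4) → 1 H
  atom 12: S, bond orders sum to 1 (valence 2) → 1 H
  atom 13: C, bond orders sum to 2 (valence 4) → 2 H
Totals → C:9, H:15, I:1, O:2, S:1.

C9H15IO2S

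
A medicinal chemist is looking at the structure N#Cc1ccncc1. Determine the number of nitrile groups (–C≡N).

The nitrile motif appears at heavy-atom position 2 in the SMILES.
Nitrile count: 1.

1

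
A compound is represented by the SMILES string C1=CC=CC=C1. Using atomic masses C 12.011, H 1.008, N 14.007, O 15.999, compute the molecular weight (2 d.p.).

First, the molecular formula is C6H6 (counting implicit H from valence).
  C: 6 × 12.011 = 72.066
  H: 6 × 1.008 = 6.048
Sum: 6×12.011 + 6×1.008 = 78.114 → 78.11 g/mol.

78.11 g/mol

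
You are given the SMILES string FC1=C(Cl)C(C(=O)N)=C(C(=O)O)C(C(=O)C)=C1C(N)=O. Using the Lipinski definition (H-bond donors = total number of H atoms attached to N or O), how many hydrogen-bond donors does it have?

5

Donors: find every N or O and count the H atoms it carries.
  atom 7 (O): bond orders sum to 2 → 0 H
  atom 8 (N): bond orders sum to 1 → 2 H
  atom 11 (O): bond orders sum to 2 → 0 H
  atom 12 (O): bond orders sum to 1 → 1 H
  atom 15 (O): bond orders sum to 2 → 0 H
  atom 19 (N): bond orders sum to 1 → 2 H
  atom 20 (O): bond orders sum to 2 → 0 H
Lipinski HBD = 5.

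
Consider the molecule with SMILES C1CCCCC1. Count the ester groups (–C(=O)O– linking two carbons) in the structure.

Scan the SMILES for the ester motif — none present.

0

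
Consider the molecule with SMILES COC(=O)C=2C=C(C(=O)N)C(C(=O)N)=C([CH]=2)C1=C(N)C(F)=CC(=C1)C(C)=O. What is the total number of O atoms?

Scan the SMILES for O atoms (remember two-letter symbols like Cl and Br are single atoms).
Oxygen count: 5.

5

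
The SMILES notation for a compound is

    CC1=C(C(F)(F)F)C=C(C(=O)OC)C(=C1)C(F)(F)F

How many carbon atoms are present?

Count every carbon token in the SMILES (each C, including those in ring-closure positions and inside branches).
Carbon count: 11.

11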